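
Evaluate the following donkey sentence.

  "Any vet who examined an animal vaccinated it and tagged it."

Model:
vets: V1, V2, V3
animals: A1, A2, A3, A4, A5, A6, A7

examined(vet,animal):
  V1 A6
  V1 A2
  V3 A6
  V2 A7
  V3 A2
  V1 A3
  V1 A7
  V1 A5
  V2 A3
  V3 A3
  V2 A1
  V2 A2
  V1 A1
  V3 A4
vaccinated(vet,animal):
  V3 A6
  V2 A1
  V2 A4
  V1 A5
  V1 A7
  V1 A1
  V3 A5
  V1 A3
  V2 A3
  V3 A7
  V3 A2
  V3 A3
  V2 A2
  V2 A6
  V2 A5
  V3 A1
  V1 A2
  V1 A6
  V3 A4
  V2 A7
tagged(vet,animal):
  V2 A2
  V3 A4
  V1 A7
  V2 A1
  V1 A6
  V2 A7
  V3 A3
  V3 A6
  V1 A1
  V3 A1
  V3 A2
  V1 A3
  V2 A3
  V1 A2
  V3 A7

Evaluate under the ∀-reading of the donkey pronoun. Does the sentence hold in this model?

False

"it" takes "an animal" as antecedent — a donkey pronoun bound across the clause boundary.
Strong reading: for every (v,a) with examined(v,a), vaccinated(v,a) ∧ tagged(v,a).
Restrictor pairs: (V1,A1) ✓  (V1,A2) ✓  (V1,A3) ✓  (V1,A5) ✗  (V1,A6) ✓  (V1,A7) ✓  (V2,A1) ✓  (V2,A2) ✓  (V2,A3) ✓  (V2,A7) ✓  (V3,A2) ✓  (V3,A3) ✓  (V3,A4) ✓  (V3,A6) ✓
Counterexample: (V1,A5) is in examined but fails the scope.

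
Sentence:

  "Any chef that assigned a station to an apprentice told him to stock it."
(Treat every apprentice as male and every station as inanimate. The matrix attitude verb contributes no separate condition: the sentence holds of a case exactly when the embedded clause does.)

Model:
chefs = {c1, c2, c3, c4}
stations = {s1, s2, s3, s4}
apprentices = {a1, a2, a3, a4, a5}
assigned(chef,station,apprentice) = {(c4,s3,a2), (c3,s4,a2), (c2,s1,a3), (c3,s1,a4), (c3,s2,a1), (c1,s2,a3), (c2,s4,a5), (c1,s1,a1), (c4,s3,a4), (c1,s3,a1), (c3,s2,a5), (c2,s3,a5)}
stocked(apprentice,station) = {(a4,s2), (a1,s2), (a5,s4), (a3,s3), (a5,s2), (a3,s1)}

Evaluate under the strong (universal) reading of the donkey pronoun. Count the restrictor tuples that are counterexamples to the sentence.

8

"him" takes "an apprentice" as antecedent and "it" takes "a station"; both are donkey pronouns co-varying with the restrictor.
Strong reading: for every (c,s,a) with assigned(c,s,a), stocked(a,s).
Restrictor triples: (c1,s1,a1)→stocked(a1,s1) ✗  (c1,s2,a3)→stocked(a3,s2) ✗  (c1,s3,a1)→stocked(a1,s3) ✗  (c2,s1,a3)→stocked(a3,s1) ✓  (c2,s3,a5)→stocked(a5,s3) ✗  (c2,s4,a5)→stocked(a5,s4) ✓  (c3,s1,a4)→stocked(a4,s1) ✗  (c3,s2,a1)→stocked(a1,s2) ✓  (c3,s2,a5)→stocked(a5,s2) ✓  (c3,s4,a2)→stocked(a2,s4) ✗  (c4,s3,a2)→stocked(a2,s3) ✗  (c4,s3,a4)→stocked(a4,s3) ✗
Counterexamples (restrictor triples failing the scope): 8.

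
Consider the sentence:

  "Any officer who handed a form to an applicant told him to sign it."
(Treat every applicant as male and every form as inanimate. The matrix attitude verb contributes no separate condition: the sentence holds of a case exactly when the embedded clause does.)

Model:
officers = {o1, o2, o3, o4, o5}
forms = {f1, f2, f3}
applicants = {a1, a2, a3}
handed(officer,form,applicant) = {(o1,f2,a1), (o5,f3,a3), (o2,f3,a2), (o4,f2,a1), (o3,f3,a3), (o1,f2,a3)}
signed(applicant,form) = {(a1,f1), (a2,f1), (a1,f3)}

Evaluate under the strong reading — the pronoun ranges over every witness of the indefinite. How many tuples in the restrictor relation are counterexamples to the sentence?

6

"him" takes "an applicant" as antecedent and "it" takes "a form"; both are donkey pronouns co-varying with the restrictor.
Strong reading: for every (o,f,a) with handed(o,f,a), signed(a,f).
Restrictor triples: (o1,f2,a1)→signed(a1,f2) ✗  (o1,f2,a3)→signed(a3,f2) ✗  (o2,f3,a2)→signed(a2,f3) ✗  (o3,f3,a3)→signed(a3,f3) ✗  (o4,f2,a1)→signed(a1,f2) ✗  (o5,f3,a3)→signed(a3,f3) ✗
Counterexamples (restrictor triples failing the scope): 6.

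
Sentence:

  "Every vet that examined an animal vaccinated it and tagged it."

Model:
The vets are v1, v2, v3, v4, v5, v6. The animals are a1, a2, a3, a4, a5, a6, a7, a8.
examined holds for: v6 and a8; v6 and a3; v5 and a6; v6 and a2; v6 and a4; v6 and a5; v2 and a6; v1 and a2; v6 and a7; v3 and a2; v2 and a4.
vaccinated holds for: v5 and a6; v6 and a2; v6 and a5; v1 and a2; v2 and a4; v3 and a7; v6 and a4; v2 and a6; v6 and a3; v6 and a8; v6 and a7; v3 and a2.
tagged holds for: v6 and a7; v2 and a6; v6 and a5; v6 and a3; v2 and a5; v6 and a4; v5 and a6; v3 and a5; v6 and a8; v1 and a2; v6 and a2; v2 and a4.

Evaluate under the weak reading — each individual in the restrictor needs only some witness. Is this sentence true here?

"it" takes "an animal" as antecedent — a donkey pronoun bound across the clause boundary.
Weak reading: every vet v with some examined-animal has at least one examined-animal a such that vaccinated(v,a) ∧ tagged(v,a).
Per vet: v1:✓  v2:✓  v3:✗  v5:✓  v6:✓
v3 has no witness among its examined-animals.

False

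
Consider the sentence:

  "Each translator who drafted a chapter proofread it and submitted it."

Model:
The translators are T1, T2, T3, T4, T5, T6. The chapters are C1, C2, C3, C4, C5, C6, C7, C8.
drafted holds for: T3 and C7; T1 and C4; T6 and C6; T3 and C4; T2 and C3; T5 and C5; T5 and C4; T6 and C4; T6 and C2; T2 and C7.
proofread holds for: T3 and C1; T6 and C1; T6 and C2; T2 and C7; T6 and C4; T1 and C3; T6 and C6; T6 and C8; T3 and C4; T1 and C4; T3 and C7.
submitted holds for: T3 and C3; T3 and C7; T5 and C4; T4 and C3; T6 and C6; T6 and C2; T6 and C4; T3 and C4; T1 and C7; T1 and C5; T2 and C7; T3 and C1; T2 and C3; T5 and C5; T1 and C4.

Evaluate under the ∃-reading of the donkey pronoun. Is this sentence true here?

"it" takes "a chapter" as antecedent — a donkey pronoun bound across the clause boundary.
Weak reading: every translator t with some drafted-chapter has at least one drafted-chapter c such that proofread(t,c) ∧ submitted(t,c).
Per translator: T1:✓  T2:✓  T3:✓  T5:✗  T6:✓
T5 has no witness among its drafted-chapters.

False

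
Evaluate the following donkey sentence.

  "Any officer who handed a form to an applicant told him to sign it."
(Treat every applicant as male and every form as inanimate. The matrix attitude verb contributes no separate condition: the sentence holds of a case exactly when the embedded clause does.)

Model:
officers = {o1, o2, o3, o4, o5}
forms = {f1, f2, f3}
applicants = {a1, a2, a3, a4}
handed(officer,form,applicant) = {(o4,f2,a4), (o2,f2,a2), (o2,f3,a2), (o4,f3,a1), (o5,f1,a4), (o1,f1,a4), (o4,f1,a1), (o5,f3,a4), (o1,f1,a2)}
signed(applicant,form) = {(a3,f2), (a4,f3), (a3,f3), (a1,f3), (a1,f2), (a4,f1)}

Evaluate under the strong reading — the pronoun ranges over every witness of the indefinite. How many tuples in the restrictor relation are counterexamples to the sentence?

5

"him" takes "an applicant" as antecedent and "it" takes "a form"; both are donkey pronouns co-varying with the restrictor.
Strong reading: for every (o,f,a) with handed(o,f,a), signed(a,f).
Restrictor triples: (o1,f1,a2)→signed(a2,f1) ✗  (o1,f1,a4)→signed(a4,f1) ✓  (o2,f2,a2)→signed(a2,f2) ✗  (o2,f3,a2)→signed(a2,f3) ✗  (o4,f1,a1)→signed(a1,f1) ✗  (o4,f2,a4)→signed(a4,f2) ✗  (o4,f3,a1)→signed(a1,f3) ✓  (o5,f1,a4)→signed(a4,f1) ✓  (o5,f3,a4)→signed(a4,f3) ✓
Counterexamples (restrictor triples failing the scope): 5.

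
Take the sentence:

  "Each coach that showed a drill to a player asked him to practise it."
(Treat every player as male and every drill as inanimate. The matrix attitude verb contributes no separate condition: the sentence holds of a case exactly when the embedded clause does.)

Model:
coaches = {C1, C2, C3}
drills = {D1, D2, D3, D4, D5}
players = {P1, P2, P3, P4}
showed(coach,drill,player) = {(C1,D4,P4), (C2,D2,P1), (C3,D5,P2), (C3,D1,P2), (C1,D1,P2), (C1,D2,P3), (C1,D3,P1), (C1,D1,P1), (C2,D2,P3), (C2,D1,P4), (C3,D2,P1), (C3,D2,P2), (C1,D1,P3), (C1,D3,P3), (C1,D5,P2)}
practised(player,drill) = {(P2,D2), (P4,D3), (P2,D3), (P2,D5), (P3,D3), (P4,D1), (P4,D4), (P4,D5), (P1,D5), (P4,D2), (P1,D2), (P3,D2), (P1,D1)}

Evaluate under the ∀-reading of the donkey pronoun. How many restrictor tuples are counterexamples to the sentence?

4

"him" takes "a player" as antecedent and "it" takes "a drill"; both are donkey pronouns co-varying with the restrictor.
Strong reading: for every (c,d,p) with showed(c,d,p), practised(p,d).
Restrictor triples: (C1,D1,P1)→practised(P1,D1) ✓  (C1,D1,P2)→practised(P2,D1) ✗  (C1,D1,P3)→practised(P3,D1) ✗  (C1,D2,P3)→practised(P3,D2) ✓  (C1,D3,P1)→practised(P1,D3) ✗  (C1,D3,P3)→practised(P3,D3) ✓  (C1,D4,P4)→practised(P4,D4) ✓  (C1,D5,P2)→practised(P2,D5) ✓  (C2,D1,P4)→practised(P4,D1) ✓  (C2,D2,P1)→practised(P1,D2) ✓  (C2,D2,P3)→practised(P3,D2) ✓  (C3,D1,P2)→practised(P2,D1) ✗  (C3,D2,P1)→practised(P1,D2) ✓  (C3,D2,P2)→practised(P2,D2) ✓  (C3,D5,P2)→practised(P2,D5) ✓
Counterexamples (restrictor triples failing the scope): 4.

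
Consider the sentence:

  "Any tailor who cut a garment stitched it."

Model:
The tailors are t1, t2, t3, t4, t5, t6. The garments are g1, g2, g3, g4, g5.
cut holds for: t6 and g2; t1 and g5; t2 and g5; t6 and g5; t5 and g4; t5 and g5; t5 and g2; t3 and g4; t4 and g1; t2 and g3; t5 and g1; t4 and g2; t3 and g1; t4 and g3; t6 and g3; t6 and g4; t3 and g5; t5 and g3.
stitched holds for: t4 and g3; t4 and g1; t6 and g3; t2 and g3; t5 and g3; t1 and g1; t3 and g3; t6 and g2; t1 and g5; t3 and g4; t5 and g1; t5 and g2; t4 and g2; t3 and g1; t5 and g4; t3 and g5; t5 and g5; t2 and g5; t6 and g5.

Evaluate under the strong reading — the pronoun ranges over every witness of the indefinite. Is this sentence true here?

False

"it" takes "a garment" as antecedent — a donkey pronoun bound across the clause boundary.
Strong reading: for every (t,g) with cut(t,g), stitched(t,g).
Restrictor pairs: (t1,g5) ✓  (t2,g3) ✓  (t2,g5) ✓  (t3,g1) ✓  (t3,g4) ✓  (t3,g5) ✓  (t4,g1) ✓  (t4,g2) ✓  (t4,g3) ✓  (t5,g1) ✓  (t5,g2) ✓  (t5,g3) ✓  (t5,g4) ✓  (t5,g5) ✓  (t6,g2) ✓  (t6,g3) ✓  (t6,g4) ✗  (t6,g5) ✓
Counterexample: (t6,g4) is in cut but fails the scope.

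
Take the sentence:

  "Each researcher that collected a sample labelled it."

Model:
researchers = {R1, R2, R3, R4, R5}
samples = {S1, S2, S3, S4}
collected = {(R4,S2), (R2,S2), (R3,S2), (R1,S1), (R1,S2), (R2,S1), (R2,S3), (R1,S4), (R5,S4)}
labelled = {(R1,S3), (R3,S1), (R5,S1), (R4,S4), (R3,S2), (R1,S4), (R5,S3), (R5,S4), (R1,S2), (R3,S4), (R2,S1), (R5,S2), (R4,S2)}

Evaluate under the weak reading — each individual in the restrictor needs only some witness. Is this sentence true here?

"it" takes "a sample" as antecedent — a donkey pronoun bound across the clause boundary.
Weak reading: every researcher r with some collected-sample has at least one collected-sample s such that labelled(r,s).
Per researcher: R1:✓  R2:✓  R3:✓  R4:✓  R5:✓
Every researcher in the restrictor has a witness.

True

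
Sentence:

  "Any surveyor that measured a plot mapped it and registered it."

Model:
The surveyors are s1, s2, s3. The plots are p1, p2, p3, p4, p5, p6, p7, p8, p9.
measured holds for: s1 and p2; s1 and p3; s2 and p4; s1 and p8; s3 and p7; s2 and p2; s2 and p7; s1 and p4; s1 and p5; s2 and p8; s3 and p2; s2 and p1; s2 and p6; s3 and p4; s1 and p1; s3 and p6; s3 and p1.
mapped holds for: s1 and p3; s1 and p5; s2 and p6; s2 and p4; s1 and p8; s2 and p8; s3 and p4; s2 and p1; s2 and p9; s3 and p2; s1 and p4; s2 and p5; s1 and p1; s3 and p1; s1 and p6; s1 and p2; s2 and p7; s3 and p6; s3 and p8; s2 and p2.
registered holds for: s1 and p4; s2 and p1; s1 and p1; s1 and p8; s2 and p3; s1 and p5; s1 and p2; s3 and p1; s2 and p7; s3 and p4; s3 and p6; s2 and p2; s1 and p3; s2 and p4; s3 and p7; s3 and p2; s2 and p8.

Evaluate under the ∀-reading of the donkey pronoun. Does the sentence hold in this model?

False

"it" takes "a plot" as antecedent — a donkey pronoun bound across the clause boundary.
Strong reading: for every (s,p) with measured(s,p), mapped(s,p) ∧ registered(s,p).
Restrictor pairs: (s1,p1) ✓  (s1,p2) ✓  (s1,p3) ✓  (s1,p4) ✓  (s1,p5) ✓  (s1,p8) ✓  (s2,p1) ✓  (s2,p2) ✓  (s2,p4) ✓  (s2,p6) ✗  (s2,p7) ✓  (s2,p8) ✓  (s3,p1) ✓  (s3,p2) ✓  (s3,p4) ✓  (s3,p6) ✓  (s3,p7) ✗
Counterexample: (s2,p6) is in measured but fails the scope.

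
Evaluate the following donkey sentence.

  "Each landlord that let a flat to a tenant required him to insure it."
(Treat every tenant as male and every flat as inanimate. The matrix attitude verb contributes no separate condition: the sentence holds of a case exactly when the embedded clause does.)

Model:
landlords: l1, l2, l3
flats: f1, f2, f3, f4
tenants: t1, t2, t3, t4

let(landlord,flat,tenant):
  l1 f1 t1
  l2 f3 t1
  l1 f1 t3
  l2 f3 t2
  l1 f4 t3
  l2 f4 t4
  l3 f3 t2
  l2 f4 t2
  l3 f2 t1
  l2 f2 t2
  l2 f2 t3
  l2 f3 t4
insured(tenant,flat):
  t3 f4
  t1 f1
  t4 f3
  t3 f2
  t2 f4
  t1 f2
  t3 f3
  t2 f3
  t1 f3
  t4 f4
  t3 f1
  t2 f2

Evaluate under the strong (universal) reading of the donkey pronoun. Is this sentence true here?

True

"him" takes "a tenant" as antecedent and "it" takes "a flat"; both are donkey pronouns co-varying with the restrictor.
Strong reading: for every (l,f,t) with let(l,f,t), insured(t,f).
Restrictor triples: (l1,f1,t1)→insured(t1,f1) ✓  (l1,f1,t3)→insured(t3,f1) ✓  (l1,f4,t3)→insured(t3,f4) ✓  (l2,f2,t2)→insured(t2,f2) ✓  (l2,f2,t3)→insured(t3,f2) ✓  (l2,f3,t1)→insured(t1,f3) ✓  (l2,f3,t2)→insured(t2,f3) ✓  (l2,f3,t4)→insured(t4,f3) ✓  (l2,f4,t2)→insured(t2,f4) ✓  (l2,f4,t4)→insured(t4,f4) ✓  (l3,f2,t1)→insured(t1,f2) ✓  (l3,f3,t2)→insured(t2,f3) ✓
Every restrictor triple satisfies the scope.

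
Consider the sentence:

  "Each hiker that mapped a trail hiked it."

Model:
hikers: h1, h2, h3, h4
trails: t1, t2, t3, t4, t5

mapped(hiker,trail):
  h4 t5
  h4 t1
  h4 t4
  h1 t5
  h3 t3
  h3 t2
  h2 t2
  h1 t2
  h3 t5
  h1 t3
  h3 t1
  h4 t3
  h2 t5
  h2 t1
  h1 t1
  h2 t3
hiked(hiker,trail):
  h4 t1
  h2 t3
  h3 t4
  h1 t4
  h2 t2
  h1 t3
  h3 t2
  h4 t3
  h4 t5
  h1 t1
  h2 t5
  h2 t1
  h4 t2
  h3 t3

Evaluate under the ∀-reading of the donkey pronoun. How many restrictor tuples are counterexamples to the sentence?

"it" takes "a trail" as antecedent — a donkey pronoun bound across the clause boundary.
Strong reading: for every (h,t) with mapped(h,t), hiked(h,t).
Restrictor pairs: (h1,t1) ✓  (h1,t2) ✗  (h1,t3) ✓  (h1,t5) ✗  (h2,t1) ✓  (h2,t2) ✓  (h2,t3) ✓  (h2,t5) ✓  (h3,t1) ✗  (h3,t2) ✓  (h3,t3) ✓  (h3,t5) ✗  (h4,t1) ✓  (h4,t3) ✓  (h4,t4) ✗  (h4,t5) ✓
Counterexamples (restrictor pairs failing the scope): 5.

5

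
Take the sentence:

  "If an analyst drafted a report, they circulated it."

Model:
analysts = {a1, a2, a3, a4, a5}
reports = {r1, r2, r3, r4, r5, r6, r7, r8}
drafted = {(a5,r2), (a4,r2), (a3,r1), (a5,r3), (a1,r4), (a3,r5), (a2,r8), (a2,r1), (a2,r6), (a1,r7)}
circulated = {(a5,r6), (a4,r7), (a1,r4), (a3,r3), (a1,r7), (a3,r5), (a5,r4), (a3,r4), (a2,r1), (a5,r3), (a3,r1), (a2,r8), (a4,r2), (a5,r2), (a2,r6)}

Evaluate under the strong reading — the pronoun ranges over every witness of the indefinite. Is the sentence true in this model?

True

"it" takes "a report" as antecedent — a donkey pronoun bound across the clause boundary.
Strong reading: for every (a,r) with drafted(a,r), circulated(a,r).
Restrictor pairs: (a1,r4) ✓  (a1,r7) ✓  (a2,r1) ✓  (a2,r6) ✓  (a2,r8) ✓  (a3,r1) ✓  (a3,r5) ✓  (a4,r2) ✓  (a5,r2) ✓  (a5,r3) ✓
Every restrictor pair satisfies the scope.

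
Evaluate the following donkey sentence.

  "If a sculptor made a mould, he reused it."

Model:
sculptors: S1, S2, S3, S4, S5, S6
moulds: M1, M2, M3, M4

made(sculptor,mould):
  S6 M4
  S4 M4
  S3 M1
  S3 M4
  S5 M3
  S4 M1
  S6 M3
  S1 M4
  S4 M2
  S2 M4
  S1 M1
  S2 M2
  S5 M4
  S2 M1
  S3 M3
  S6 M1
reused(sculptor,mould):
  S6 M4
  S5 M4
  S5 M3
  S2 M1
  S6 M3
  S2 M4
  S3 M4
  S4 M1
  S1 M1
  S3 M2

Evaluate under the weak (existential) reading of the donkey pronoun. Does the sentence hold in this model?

"it" takes "a mould" as antecedent — a donkey pronoun bound across the clause boundary.
Weak reading: every sculptor s with some made-mould has at least one made-mould m such that reused(s,m).
Per sculptor: S1:✓  S2:✓  S3:✓  S4:✓  S5:✓  S6:✓
Every sculptor in the restrictor has a witness.

True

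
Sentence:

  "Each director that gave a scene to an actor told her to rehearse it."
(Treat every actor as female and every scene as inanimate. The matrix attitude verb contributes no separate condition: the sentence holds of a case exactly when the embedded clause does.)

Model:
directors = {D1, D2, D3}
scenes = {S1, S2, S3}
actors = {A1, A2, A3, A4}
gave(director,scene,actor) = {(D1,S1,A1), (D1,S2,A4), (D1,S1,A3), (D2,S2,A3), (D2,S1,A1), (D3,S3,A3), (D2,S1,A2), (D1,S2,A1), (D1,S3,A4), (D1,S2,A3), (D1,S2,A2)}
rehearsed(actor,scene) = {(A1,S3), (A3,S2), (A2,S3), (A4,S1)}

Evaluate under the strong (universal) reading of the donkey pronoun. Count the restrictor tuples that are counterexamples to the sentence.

9

"her" takes "an actor" as antecedent and "it" takes "a scene"; both are donkey pronouns co-varying with the restrictor.
Strong reading: for every (d,s,a) with gave(d,s,a), rehearsed(a,s).
Restrictor triples: (D1,S1,A1)→rehearsed(A1,S1) ✗  (D1,S1,A3)→rehearsed(A3,S1) ✗  (D1,S2,A1)→rehearsed(A1,S2) ✗  (D1,S2,A2)→rehearsed(A2,S2) ✗  (D1,S2,A3)→rehearsed(A3,S2) ✓  (D1,S2,A4)→rehearsed(A4,S2) ✗  (D1,S3,A4)→rehearsed(A4,S3) ✗  (D2,S1,A1)→rehearsed(A1,S1) ✗  (D2,S1,A2)→rehearsed(A2,S1) ✗  (D2,S2,A3)→rehearsed(A3,S2) ✓  (D3,S3,A3)→rehearsed(A3,S3) ✗
Counterexamples (restrictor triples failing the scope): 9.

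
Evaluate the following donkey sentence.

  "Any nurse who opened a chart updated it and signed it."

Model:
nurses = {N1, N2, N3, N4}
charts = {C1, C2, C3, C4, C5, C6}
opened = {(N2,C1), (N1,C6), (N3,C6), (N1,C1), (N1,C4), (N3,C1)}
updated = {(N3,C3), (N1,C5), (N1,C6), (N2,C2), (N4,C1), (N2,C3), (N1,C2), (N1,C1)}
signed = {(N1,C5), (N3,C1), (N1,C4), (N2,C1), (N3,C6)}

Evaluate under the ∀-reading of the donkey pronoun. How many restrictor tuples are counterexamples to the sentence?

"it" takes "a chart" as antecedent — a donkey pronoun bound across the clause boundary.
Strong reading: for every (n,c) with opened(n,c), updated(n,c) ∧ signed(n,c).
Restrictor pairs: (N1,C1) ✗  (N1,C4) ✗  (N1,C6) ✗  (N2,C1) ✗  (N3,C1) ✗  (N3,C6) ✗
Counterexamples (restrictor pairs failing the scope): 6.

6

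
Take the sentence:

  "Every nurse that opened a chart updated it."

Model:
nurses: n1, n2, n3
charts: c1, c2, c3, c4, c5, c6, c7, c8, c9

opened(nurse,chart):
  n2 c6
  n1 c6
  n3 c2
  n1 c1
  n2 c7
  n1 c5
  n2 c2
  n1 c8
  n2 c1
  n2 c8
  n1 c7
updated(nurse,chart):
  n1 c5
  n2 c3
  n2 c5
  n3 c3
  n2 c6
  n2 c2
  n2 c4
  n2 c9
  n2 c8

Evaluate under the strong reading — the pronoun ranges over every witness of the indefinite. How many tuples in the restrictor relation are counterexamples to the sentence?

"it" takes "a chart" as antecedent — a donkey pronoun bound across the clause boundary.
Strong reading: for every (n,c) with opened(n,c), updated(n,c).
Restrictor pairs: (n1,c1) ✗  (n1,c5) ✓  (n1,c6) ✗  (n1,c7) ✗  (n1,c8) ✗  (n2,c1) ✗  (n2,c2) ✓  (n2,c6) ✓  (n2,c7) ✗  (n2,c8) ✓  (n3,c2) ✗
Counterexamples (restrictor pairs failing the scope): 7.

7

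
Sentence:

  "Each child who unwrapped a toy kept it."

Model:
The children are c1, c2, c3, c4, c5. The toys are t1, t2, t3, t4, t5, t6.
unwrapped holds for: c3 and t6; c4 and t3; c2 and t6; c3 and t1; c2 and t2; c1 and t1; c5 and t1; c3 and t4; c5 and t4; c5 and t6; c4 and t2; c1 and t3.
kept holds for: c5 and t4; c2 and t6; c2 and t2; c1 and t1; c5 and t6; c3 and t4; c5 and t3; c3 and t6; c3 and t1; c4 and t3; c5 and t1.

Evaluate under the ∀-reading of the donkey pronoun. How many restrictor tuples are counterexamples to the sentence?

2

"it" takes "a toy" as antecedent — a donkey pronoun bound across the clause boundary.
Strong reading: for every (c,t) with unwrapped(c,t), kept(c,t).
Restrictor pairs: (c1,t1) ✓  (c1,t3) ✗  (c2,t2) ✓  (c2,t6) ✓  (c3,t1) ✓  (c3,t4) ✓  (c3,t6) ✓  (c4,t2) ✗  (c4,t3) ✓  (c5,t1) ✓  (c5,t4) ✓  (c5,t6) ✓
Counterexamples (restrictor pairs failing the scope): 2.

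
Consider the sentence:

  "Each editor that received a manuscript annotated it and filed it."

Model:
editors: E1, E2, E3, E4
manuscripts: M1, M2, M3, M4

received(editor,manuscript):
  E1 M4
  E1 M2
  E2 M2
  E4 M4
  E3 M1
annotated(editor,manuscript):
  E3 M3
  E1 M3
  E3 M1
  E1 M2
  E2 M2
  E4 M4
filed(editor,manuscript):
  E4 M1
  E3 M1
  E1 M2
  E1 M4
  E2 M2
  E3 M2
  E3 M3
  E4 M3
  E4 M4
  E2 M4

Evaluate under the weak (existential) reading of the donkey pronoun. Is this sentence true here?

"it" takes "a manuscript" as antecedent — a donkey pronoun bound across the clause boundary.
Weak reading: every editor e with some received-manuscript has at least one received-manuscript m such that annotated(e,m) ∧ filed(e,m).
Per editor: E1:✓  E2:✓  E3:✓  E4:✓
Every editor in the restrictor has a witness.

True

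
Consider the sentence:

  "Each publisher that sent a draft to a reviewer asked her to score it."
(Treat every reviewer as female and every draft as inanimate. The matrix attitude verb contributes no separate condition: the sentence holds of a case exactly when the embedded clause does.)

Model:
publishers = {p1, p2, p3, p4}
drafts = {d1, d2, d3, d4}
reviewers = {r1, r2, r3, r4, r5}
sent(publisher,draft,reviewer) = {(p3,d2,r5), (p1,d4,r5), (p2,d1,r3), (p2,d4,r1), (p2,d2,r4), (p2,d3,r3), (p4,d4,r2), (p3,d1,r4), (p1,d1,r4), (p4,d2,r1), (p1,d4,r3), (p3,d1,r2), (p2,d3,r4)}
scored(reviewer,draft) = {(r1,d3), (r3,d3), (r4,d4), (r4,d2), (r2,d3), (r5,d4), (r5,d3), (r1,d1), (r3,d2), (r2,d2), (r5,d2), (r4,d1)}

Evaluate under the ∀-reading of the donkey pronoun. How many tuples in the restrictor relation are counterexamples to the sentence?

7

"her" takes "a reviewer" as antecedent and "it" takes "a draft"; both are donkey pronouns co-varying with the restrictor.
Strong reading: for every (p,d,r) with sent(p,d,r), scored(r,d).
Restrictor triples: (p1,d1,r4)→scored(r4,d1) ✓  (p1,d4,r3)→scored(r3,d4) ✗  (p1,d4,r5)→scored(r5,d4) ✓  (p2,d1,r3)→scored(r3,d1) ✗  (p2,d2,r4)→scored(r4,d2) ✓  (p2,d3,r3)→scored(r3,d3) ✓  (p2,d3,r4)→scored(r4,d3) ✗  (p2,d4,r1)→scored(r1,d4) ✗  (p3,d1,r2)→scored(r2,d1) ✗  (p3,d1,r4)→scored(r4,d1) ✓  (p3,d2,r5)→scored(r5,d2) ✓  (p4,d2,r1)→scored(r1,d2) ✗  (p4,d4,r2)→scored(r2,d4) ✗
Counterexamples (restrictor triples failing the scope): 7.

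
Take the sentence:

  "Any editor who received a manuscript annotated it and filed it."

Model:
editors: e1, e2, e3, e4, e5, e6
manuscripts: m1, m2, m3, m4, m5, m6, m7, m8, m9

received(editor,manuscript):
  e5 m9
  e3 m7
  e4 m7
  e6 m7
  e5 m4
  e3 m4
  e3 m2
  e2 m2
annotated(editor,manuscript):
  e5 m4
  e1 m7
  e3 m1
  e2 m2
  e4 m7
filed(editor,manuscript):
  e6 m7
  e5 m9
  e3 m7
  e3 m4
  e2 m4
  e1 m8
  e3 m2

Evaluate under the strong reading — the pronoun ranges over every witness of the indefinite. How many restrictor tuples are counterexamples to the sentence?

"it" takes "a manuscript" as antecedent — a donkey pronoun bound across the clause boundary.
Strong reading: for every (e,m) with received(e,m), annotated(e,m) ∧ filed(e,m).
Restrictor pairs: (e2,m2) ✗  (e3,m2) ✗  (e3,m4) ✗  (e3,m7) ✗  (e4,m7) ✗  (e5,m4) ✗  (e5,m9) ✗  (e6,m7) ✗
Counterexamples (restrictor pairs failing the scope): 8.

8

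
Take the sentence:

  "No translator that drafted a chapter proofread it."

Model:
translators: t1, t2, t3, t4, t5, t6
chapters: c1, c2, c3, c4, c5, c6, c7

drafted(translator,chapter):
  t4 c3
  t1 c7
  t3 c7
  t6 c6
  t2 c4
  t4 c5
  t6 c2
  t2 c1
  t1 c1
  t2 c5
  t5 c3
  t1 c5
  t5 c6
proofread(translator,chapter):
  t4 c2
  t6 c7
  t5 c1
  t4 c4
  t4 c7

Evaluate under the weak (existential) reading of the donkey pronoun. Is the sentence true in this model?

True

"it" takes "a chapter" as antecedent — a donkey pronoun bound across the clause boundary.
Truth condition: for no (t,c) with drafted(t,c) does proofread(t,c) hold.
Restrictor pairs — does the scope hold? (t1,c1):fails  (t1,c5):fails  (t1,c7):fails  (t2,c1):fails  (t2,c4):fails  (t2,c5):fails  (t3,c7):fails  (t4,c3):fails  (t4,c5):fails  (t5,c3):fails  (t5,c6):fails  (t6,c2):fails  (t6,c6):fails
Scope holds for no restrictor pair, so the sentence is true.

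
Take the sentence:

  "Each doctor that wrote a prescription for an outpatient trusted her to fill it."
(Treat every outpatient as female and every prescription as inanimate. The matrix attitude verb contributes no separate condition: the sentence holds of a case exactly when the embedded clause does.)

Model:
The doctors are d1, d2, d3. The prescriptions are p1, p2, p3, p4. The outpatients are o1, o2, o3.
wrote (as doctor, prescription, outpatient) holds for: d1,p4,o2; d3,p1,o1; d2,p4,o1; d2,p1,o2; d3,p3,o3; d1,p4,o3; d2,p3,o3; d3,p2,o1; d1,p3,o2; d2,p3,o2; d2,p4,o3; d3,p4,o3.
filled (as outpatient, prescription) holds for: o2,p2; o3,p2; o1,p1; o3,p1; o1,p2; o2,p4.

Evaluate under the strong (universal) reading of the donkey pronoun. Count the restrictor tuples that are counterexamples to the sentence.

9

"her" takes "an outpatient" as antecedent and "it" takes "a prescription"; both are donkey pronouns co-varying with the restrictor.
Strong reading: for every (d,p,o) with wrote(d,p,o), filled(o,p).
Restrictor triples: (d1,p3,o2)→filled(o2,p3) ✗  (d1,p4,o2)→filled(o2,p4) ✓  (d1,p4,o3)→filled(o3,p4) ✗  (d2,p1,o2)→filled(o2,p1) ✗  (d2,p3,o2)→filled(o2,p3) ✗  (d2,p3,o3)→filled(o3,p3) ✗  (d2,p4,o1)→filled(o1,p4) ✗  (d2,p4,o3)→filled(o3,p4) ✗  (d3,p1,o1)→filled(o1,p1) ✓  (d3,p2,o1)→filled(o1,p2) ✓  (d3,p3,o3)→filled(o3,p3) ✗  (d3,p4,o3)→filled(o3,p4) ✗
Counterexamples (restrictor triples failing the scope): 9.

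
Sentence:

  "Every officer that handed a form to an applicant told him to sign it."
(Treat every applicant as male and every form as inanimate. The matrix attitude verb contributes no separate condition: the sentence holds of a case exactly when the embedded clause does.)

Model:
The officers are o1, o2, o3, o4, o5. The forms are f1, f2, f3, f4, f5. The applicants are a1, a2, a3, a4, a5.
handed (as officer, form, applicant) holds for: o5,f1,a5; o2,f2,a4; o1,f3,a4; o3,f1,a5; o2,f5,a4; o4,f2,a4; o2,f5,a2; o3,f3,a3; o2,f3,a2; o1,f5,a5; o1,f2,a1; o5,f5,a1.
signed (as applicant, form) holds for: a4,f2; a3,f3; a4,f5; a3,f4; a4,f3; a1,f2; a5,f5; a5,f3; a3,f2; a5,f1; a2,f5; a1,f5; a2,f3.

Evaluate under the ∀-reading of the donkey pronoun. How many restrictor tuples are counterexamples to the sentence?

0

"him" takes "an applicant" as antecedent and "it" takes "a form"; both are donkey pronouns co-varying with the restrictor.
Strong reading: for every (o,f,a) with handed(o,f,a), signed(a,f).
Restrictor triples: (o1,f2,a1)→signed(a1,f2) ✓  (o1,f3,a4)→signed(a4,f3) ✓  (o1,f5,a5)→signed(a5,f5) ✓  (o2,f2,a4)→signed(a4,f2) ✓  (o2,f3,a2)→signed(a2,f3) ✓  (o2,f5,a2)→signed(a2,f5) ✓  (o2,f5,a4)→signed(a4,f5) ✓  (o3,f1,a5)→signed(a5,f1) ✓  (o3,f3,a3)→signed(a3,f3) ✓  (o4,f2,a4)→signed(a4,f2) ✓  (o5,f1,a5)→signed(a5,f1) ✓  (o5,f5,a1)→signed(a1,f5) ✓
Counterexamples (restrictor triples failing the scope): 0.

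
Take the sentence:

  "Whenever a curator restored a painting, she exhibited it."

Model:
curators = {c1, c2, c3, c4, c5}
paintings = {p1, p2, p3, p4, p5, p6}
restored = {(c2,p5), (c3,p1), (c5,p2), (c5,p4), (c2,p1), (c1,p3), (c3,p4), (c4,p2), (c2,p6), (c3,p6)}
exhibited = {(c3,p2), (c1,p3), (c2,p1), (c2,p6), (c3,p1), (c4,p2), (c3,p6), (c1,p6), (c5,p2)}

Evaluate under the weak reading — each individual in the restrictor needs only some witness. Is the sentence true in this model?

"it" takes "a painting" as antecedent — a donkey pronoun bound across the clause boundary.
Weak reading: every curator c with some restored-painting has at least one restored-painting p such that exhibited(c,p).
Per curator: c1:✓  c2:✓  c3:✓  c4:✓  c5:✓
Every curator in the restrictor has a witness.

True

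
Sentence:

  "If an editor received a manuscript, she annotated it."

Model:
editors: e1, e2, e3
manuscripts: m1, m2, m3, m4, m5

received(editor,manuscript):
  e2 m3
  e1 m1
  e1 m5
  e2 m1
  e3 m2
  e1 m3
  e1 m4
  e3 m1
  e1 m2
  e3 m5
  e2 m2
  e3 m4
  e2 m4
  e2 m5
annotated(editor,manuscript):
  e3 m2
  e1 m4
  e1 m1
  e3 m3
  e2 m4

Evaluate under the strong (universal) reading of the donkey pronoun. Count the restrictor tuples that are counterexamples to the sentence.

10

"it" takes "a manuscript" as antecedent — a donkey pronoun bound across the clause boundary.
Strong reading: for every (e,m) with received(e,m), annotated(e,m).
Restrictor pairs: (e1,m1) ✓  (e1,m2) ✗  (e1,m3) ✗  (e1,m4) ✓  (e1,m5) ✗  (e2,m1) ✗  (e2,m2) ✗  (e2,m3) ✗  (e2,m4) ✓  (e2,m5) ✗  (e3,m1) ✗  (e3,m2) ✓  (e3,m4) ✗  (e3,m5) ✗
Counterexamples (restrictor pairs failing the scope): 10.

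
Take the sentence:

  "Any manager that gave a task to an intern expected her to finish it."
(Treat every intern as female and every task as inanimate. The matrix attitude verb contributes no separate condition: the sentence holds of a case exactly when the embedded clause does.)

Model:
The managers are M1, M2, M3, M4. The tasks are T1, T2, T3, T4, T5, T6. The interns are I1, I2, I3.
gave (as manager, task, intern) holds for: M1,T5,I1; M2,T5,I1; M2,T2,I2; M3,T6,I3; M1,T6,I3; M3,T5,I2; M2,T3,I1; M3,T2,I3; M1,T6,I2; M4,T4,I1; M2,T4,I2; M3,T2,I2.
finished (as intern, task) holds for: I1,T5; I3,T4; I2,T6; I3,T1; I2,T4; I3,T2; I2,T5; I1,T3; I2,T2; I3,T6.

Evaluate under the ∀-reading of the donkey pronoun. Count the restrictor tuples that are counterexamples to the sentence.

1

"her" takes "an intern" as antecedent and "it" takes "a task"; both are donkey pronouns co-varying with the restrictor.
Strong reading: for every (m,t,i) with gave(m,t,i), finished(i,t).
Restrictor triples: (M1,T5,I1)→finished(I1,T5) ✓  (M1,T6,I2)→finished(I2,T6) ✓  (M1,T6,I3)→finished(I3,T6) ✓  (M2,T2,I2)→finished(I2,T2) ✓  (M2,T3,I1)→finished(I1,T3) ✓  (M2,T4,I2)→finished(I2,T4) ✓  (M2,T5,I1)→finished(I1,T5) ✓  (M3,T2,I2)→finished(I2,T2) ✓  (M3,T2,I3)→finished(I3,T2) ✓  (M3,T5,I2)→finished(I2,T5) ✓  (M3,T6,I3)→finished(I3,T6) ✓  (M4,T4,I1)→finished(I1,T4) ✗
Counterexamples (restrictor triples failing the scope): 1.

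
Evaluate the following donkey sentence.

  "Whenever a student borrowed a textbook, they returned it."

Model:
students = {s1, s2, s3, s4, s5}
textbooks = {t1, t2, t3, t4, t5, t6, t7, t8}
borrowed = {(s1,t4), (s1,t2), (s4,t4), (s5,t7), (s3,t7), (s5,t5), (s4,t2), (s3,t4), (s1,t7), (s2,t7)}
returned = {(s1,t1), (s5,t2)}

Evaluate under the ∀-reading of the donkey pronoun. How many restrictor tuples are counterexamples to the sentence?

10

"it" takes "a textbook" as antecedent — a donkey pronoun bound across the clause boundary.
Strong reading: for every (s,t) with borrowed(s,t), returned(s,t).
Restrictor pairs: (s1,t2) ✗  (s1,t4) ✗  (s1,t7) ✗  (s2,t7) ✗  (s3,t4) ✗  (s3,t7) ✗  (s4,t2) ✗  (s4,t4) ✗  (s5,t5) ✗  (s5,t7) ✗
Counterexamples (restrictor pairs failing the scope): 10.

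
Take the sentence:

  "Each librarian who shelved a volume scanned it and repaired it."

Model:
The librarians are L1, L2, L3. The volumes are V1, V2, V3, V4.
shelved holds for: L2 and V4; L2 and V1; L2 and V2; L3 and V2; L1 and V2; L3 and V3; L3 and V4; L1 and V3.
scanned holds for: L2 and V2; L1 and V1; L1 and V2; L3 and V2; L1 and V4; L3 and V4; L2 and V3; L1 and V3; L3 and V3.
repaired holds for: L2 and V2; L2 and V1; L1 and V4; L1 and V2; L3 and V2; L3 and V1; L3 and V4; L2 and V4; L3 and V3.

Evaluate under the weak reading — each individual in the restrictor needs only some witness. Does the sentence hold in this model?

"it" takes "a volume" as antecedent — a donkey pronoun bound across the clause boundary.
Weak reading: every librarian l with some shelved-volume has at least one shelved-volume v such that scanned(l,v) ∧ repaired(l,v).
Per librarian: L1:✓  L2:✓  L3:✓
Every librarian in the restrictor has a witness.

True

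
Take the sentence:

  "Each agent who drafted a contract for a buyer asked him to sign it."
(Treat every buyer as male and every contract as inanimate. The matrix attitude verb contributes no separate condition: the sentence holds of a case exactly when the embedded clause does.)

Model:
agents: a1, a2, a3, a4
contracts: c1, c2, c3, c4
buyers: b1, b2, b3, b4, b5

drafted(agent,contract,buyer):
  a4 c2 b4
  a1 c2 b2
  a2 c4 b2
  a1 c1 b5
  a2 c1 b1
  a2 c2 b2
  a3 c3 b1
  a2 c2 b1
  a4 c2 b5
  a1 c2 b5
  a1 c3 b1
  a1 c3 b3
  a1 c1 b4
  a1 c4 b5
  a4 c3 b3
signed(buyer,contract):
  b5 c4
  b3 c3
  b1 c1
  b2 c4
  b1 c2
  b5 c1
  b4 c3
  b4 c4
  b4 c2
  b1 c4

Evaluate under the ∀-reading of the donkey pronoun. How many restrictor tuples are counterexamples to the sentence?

7

"him" takes "a buyer" as antecedent and "it" takes "a contract"; both are donkey pronouns co-varying with the restrictor.
Strong reading: for every (a,c,b) with drafted(a,c,b), signed(b,c).
Restrictor triples: (a1,c1,b4)→signed(b4,c1) ✗  (a1,c1,b5)→signed(b5,c1) ✓  (a1,c2,b2)→signed(b2,c2) ✗  (a1,c2,b5)→signed(b5,c2) ✗  (a1,c3,b1)→signed(b1,c3) ✗  (a1,c3,b3)→signed(b3,c3) ✓  (a1,c4,b5)→signed(b5,c4) ✓  (a2,c1,b1)→signed(b1,c1) ✓  (a2,c2,b1)→signed(b1,c2) ✓  (a2,c2,b2)→signed(b2,c2) ✗  (a2,c4,b2)→signed(b2,c4) ✓  (a3,c3,b1)→signed(b1,c3) ✗  (a4,c2,b4)→signed(b4,c2) ✓  (a4,c2,b5)→signed(b5,c2) ✗  (a4,c3,b3)→signed(b3,c3) ✓
Counterexamples (restrictor triples failing the scope): 7.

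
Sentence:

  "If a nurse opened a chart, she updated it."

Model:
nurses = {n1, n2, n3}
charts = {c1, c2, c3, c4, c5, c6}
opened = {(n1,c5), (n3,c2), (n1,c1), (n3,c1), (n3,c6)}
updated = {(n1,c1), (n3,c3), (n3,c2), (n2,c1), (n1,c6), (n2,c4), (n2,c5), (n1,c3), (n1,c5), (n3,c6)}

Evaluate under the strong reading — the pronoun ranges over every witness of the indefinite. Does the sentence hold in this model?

False

"it" takes "a chart" as antecedent — a donkey pronoun bound across the clause boundary.
Strong reading: for every (n,c) with opened(n,c), updated(n,c).
Restrictor pairs: (n1,c1) ✓  (n1,c5) ✓  (n3,c1) ✗  (n3,c2) ✓  (n3,c6) ✓
Counterexample: (n3,c1) is in opened but fails the scope.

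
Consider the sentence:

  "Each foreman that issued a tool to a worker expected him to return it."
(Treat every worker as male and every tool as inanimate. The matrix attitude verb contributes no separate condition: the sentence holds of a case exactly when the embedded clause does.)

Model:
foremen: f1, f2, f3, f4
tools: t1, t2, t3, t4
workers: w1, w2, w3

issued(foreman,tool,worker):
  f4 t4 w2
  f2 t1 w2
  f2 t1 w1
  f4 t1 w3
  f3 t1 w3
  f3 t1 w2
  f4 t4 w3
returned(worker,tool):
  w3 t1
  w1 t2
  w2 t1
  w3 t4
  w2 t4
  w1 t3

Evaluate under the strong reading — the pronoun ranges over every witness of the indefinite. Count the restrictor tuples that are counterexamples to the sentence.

1

"him" takes "a worker" as antecedent and "it" takes "a tool"; both are donkey pronouns co-varying with the restrictor.
Strong reading: for every (f,t,w) with issued(f,t,w), returned(w,t).
Restrictor triples: (f2,t1,w1)→returned(w1,t1) ✗  (f2,t1,w2)→returned(w2,t1) ✓  (f3,t1,w2)→returned(w2,t1) ✓  (f3,t1,w3)→returned(w3,t1) ✓  (f4,t1,w3)→returned(w3,t1) ✓  (f4,t4,w2)→returned(w2,t4) ✓  (f4,t4,w3)→returned(w3,t4) ✓
Counterexamples (restrictor triples failing the scope): 1.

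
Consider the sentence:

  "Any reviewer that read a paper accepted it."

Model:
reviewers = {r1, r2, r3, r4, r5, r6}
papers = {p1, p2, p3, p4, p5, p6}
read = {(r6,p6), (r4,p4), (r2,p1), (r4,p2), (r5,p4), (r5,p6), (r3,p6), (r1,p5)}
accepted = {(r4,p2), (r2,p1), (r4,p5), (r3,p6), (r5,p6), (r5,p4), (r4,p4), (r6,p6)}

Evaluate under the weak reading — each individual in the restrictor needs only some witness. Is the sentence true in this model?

"it" takes "a paper" as antecedent — a donkey pronoun bound across the clause boundary.
Weak reading: every reviewer r with some read-paper has at least one read-paper p such that accepted(r,p).
Per reviewer: r1:✗  r2:✓  r3:✓  r4:✓  r5:✓  r6:✓
r1 has no witness among its read-papers.

False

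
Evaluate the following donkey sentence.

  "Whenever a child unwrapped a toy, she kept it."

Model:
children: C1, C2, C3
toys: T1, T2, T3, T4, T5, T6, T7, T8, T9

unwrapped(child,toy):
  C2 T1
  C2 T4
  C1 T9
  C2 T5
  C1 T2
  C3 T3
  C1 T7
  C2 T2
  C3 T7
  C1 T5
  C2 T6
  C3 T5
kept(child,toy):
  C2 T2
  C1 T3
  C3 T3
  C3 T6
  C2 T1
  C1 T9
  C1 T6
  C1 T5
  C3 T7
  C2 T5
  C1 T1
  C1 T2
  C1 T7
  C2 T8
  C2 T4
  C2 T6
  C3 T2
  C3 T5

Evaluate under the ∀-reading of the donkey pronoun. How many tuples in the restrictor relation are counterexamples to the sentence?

"it" takes "a toy" as antecedent — a donkey pronoun bound across the clause boundary.
Strong reading: for every (c,t) with unwrapped(c,t), kept(c,t).
Restrictor pairs: (C1,T2) ✓  (C1,T5) ✓  (C1,T7) ✓  (C1,T9) ✓  (C2,T1) ✓  (C2,T2) ✓  (C2,T4) ✓  (C2,T5) ✓  (C2,T6) ✓  (C3,T3) ✓  (C3,T5) ✓  (C3,T7) ✓
Counterexamples (restrictor pairs failing the scope): 0.

0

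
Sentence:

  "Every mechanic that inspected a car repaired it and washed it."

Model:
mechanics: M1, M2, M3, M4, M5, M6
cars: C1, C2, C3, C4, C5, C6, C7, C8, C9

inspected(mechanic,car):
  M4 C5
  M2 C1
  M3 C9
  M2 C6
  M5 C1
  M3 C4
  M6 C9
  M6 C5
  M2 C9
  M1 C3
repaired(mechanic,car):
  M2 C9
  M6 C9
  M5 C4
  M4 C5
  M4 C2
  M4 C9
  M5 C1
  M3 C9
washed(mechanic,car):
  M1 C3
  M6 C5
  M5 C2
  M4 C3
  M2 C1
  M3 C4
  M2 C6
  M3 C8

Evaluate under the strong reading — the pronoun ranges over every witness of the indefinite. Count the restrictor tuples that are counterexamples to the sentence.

10

"it" takes "a car" as antecedent — a donkey pronoun bound across the clause boundary.
Strong reading: for every (m,c) with inspected(m,c), repaired(m,c) ∧ washed(m,c).
Restrictor pairs: (M1,C3) ✗  (M2,C1) ✗  (M2,C6) ✗  (M2,C9) ✗  (M3,C4) ✗  (M3,C9) ✗  (M4,C5) ✗  (M5,C1) ✗  (M6,C5) ✗  (M6,C9) ✗
Counterexamples (restrictor pairs failing the scope): 10.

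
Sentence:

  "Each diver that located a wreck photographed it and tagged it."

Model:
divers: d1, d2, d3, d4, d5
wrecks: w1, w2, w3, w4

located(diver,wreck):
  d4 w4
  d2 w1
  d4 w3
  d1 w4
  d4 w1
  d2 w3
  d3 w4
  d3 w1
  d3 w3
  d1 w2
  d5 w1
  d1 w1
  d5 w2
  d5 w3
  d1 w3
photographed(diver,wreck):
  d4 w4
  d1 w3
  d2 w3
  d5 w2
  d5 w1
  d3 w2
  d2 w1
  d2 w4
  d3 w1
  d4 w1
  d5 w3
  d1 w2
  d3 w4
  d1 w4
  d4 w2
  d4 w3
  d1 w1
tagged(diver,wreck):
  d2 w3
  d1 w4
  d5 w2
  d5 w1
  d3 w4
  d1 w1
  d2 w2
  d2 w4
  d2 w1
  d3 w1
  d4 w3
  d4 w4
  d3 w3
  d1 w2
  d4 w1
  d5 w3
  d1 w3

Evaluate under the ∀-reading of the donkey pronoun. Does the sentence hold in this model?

"it" takes "a wreck" as antecedent — a donkey pronoun bound across the clause boundary.
Strong reading: for every (d,w) with located(d,w), photographed(d,w) ∧ tagged(d,w).
Restrictor pairs: (d1,w1) ✓  (d1,w2) ✓  (d1,w3) ✓  (d1,w4) ✓  (d2,w1) ✓  (d2,w3) ✓  (d3,w1) ✓  (d3,w3) ✗  (d3,w4) ✓  (d4,w1) ✓  (d4,w3) ✓  (d4,w4) ✓  (d5,w1) ✓  (d5,w2) ✓  (d5,w3) ✓
Counterexample: (d3,w3) is in located but fails the scope.

False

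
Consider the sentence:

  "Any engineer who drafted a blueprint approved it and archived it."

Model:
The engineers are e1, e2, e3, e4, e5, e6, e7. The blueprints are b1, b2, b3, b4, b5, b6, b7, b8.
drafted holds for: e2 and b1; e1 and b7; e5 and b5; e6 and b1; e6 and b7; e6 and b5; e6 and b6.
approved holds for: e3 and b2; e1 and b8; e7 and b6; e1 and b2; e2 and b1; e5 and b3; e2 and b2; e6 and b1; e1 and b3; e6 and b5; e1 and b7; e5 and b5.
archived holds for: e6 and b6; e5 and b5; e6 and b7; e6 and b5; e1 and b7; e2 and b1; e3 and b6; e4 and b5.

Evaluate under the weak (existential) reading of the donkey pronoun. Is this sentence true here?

"it" takes "a blueprint" as antecedent — a donkey pronoun bound across the clause boundary.
Weak reading: every engineer e with some drafted-blueprint has at least one drafted-blueprint b such that approved(e,b) ∧ archived(e,b).
Per engineer: e1:✓  e2:✓  e5:✓  e6:✓
Every engineer in the restrictor has a witness.

True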